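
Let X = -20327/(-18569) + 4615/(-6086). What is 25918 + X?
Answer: 2929055401599/113010934 ≈ 25918.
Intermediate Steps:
X = 38014187/113010934 (X = -20327*(-1/18569) + 4615*(-1/6086) = 20327/18569 - 4615/6086 = 38014187/113010934 ≈ 0.33638)
25918 + X = 25918 + 38014187/113010934 = 2929055401599/113010934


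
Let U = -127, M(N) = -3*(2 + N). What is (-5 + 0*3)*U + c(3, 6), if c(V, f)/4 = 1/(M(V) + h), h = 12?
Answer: 1901/3 ≈ 633.67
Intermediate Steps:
M(N) = -6 - 3*N
c(V, f) = 4/(6 - 3*V) (c(V, f) = 4/((-6 - 3*V) + 12) = 4/(6 - 3*V))
(-5 + 0*3)*U + c(3, 6) = (-5 + 0*3)*(-127) - 4/(-6 + 3*3) = (-5 + 0)*(-127) - 4/(-6 + 9) = -5*(-127) - 4/3 = 635 - 4*⅓ = 635 - 4/3 = 1901/3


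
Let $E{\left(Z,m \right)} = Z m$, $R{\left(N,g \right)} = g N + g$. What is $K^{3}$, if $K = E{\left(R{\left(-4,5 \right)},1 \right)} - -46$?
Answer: $29791$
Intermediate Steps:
$R{\left(N,g \right)} = g + N g$ ($R{\left(N,g \right)} = N g + g = g + N g$)
$K = 31$ ($K = 5 \left(1 - 4\right) 1 - -46 = 5 \left(-3\right) 1 + 46 = \left(-15\right) 1 + 46 = -15 + 46 = 31$)
$K^{3} = 31^{3} = 29791$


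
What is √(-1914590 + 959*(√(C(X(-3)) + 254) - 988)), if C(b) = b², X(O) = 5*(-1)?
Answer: √(-2862082 + 2877*√31) ≈ 1687.0*I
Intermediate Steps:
X(O) = -5
√(-1914590 + 959*(√(C(X(-3)) + 254) - 988)) = √(-1914590 + 959*(√((-5)² + 254) - 988)) = √(-1914590 + 959*(√(25 + 254) - 988)) = √(-1914590 + 959*(√279 - 988)) = √(-1914590 + 959*(3*√31 - 988)) = √(-1914590 + 959*(-988 + 3*√31)) = √(-1914590 + (-947492 + 2877*√31)) = √(-2862082 + 2877*√31)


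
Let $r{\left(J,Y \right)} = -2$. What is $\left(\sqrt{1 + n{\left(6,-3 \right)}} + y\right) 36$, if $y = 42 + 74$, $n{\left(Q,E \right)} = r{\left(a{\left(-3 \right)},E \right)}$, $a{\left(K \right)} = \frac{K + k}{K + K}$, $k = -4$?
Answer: $4176 + 36 i \approx 4176.0 + 36.0 i$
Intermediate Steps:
$a{\left(K \right)} = \frac{-4 + K}{2 K}$ ($a{\left(K \right)} = \frac{K - 4}{K + K} = \frac{-4 + K}{2 K}$)
$n{\left(Q,E \right)} = -2$
$y = 116$
$\left(\sqrt{1 + n{\left(6,-3 \right)}} + y\right) 36 = \left(\sqrt{1 - 2} + 116\right) 36 = \left(\sqrt{-1} + 116\right) 36 = \left(i + 116\right) 36 = \left(116 + i\right) 36 = 4176 + 36 i$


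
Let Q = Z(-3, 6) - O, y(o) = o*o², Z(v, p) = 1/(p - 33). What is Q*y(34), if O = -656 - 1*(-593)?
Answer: 66816800/27 ≈ 2.4747e+6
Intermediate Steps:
O = -63 (O = -656 + 593 = -63)
Z(v, p) = 1/(-33 + p)
y(o) = o³
Q = 1700/27 (Q = 1/(-33 + 6) - 1*(-63) = 1/(-27) + 63 = -1/27 + 63 = 1700/27 ≈ 62.963)
Q*y(34) = (1700/27)*34³ = (1700/27)*39304 = 66816800/27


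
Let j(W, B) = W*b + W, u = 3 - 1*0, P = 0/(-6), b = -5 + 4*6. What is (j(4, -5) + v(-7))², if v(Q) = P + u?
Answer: 6889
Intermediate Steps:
b = 19 (b = -5 + 24 = 19)
P = 0 (P = 0*(-⅙) = 0)
u = 3 (u = 3 + 0 = 3)
j(W, B) = 20*W (j(W, B) = W*19 + W = 19*W + W = 20*W)
v(Q) = 3 (v(Q) = 0 + 3 = 3)
(j(4, -5) + v(-7))² = (20*4 + 3)² = (80 + 3)² = 83² = 6889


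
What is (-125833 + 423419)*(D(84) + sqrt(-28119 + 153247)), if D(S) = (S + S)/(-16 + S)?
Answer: 12498612/17 + 595172*sqrt(31282) ≈ 1.0600e+8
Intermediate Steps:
D(S) = 2*S/(-16 + S) (D(S) = (2*S)/(-16 + S) = 2*S/(-16 + S))
(-125833 + 423419)*(D(84) + sqrt(-28119 + 153247)) = (-125833 + 423419)*(2*84/(-16 + 84) + sqrt(-28119 + 153247)) = 297586*(2*84/68 + sqrt(125128)) = 297586*(2*84*(1/68) + 2*sqrt(31282)) = 297586*(42/17 + 2*sqrt(31282)) = 12498612/17 + 595172*sqrt(31282)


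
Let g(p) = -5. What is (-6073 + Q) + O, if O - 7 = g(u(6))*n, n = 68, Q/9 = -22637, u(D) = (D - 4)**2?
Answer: -210139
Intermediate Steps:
u(D) = (-4 + D)**2
Q = -203733 (Q = 9*(-22637) = -203733)
O = -333 (O = 7 - 5*68 = 7 - 340 = -333)
(-6073 + Q) + O = (-6073 - 203733) - 333 = -209806 - 333 = -210139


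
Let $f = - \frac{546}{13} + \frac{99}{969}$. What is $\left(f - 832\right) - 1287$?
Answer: $- \frac{697970}{323} \approx -2160.9$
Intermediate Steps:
$f = - \frac{13533}{323}$ ($f = \left(-546\right) \frac{1}{13} + 99 \cdot \frac{1}{969} = -42 + \frac{33}{323} = - \frac{13533}{323} \approx -41.898$)
$\left(f - 832\right) - 1287 = \left(- \frac{13533}{323} - 832\right) - 1287 = - \frac{282269}{323} - 1287 = - \frac{697970}{323}$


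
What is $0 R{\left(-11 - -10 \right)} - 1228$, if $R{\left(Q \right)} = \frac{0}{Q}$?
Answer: $-1228$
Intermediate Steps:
$R{\left(Q \right)} = 0$
$0 R{\left(-11 - -10 \right)} - 1228 = 0 \cdot 0 - 1228 = 0 - 1228 = -1228$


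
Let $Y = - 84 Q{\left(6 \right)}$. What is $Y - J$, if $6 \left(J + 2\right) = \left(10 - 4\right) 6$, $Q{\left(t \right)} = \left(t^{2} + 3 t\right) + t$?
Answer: $-5044$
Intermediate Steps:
$Q{\left(t \right)} = t^{2} + 4 t$
$Y = -5040$ ($Y = - 84 \cdot 6 \left(4 + 6\right) = - 84 \cdot 6 \cdot 10 = \left(-84\right) 60 = -5040$)
$J = 4$ ($J = -2 + \frac{\left(10 - 4\right) 6}{6} = -2 + \frac{6 \cdot 6}{6} = -2 + \frac{1}{6} \cdot 36 = -2 + 6 = 4$)
$Y - J = -5040 - 4 = -5044$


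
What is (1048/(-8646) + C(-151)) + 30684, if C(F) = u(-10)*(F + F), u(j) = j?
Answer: 1112228/33 ≈ 33704.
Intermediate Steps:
C(F) = -20*F (C(F) = -10*(F + F) = -20*F)
(1048/(-8646) + C(-151)) + 30684 = (1048/(-8646) - 20*(-151)) + 30684 = (1048*(-1/8646) + 3020) + 30684 = (-4/33 + 3020) + 30684 = 99656/33 + 30684 = 1112228/33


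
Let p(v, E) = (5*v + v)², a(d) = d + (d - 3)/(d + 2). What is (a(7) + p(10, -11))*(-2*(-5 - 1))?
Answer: 129868/3 ≈ 43289.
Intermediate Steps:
a(d) = d + (-3 + d)/(2 + d)
p(v, E) = 36*v² (p(v, E) = (6*v)² = 36*v²)
(a(7) + p(10, -11))*(-2*(-5 - 1)) = ((-3 + 7² + 3*7)/(2 + 7) + 36*10²)*(-2*(-5 - 1)) = ((-3 + 49 + 21)/9 + 36*100)*(-2*(-6)) = ((⅑)*67 + 3600)*12 = (67/9 + 3600)*12 = (32467/9)*12 = 129868/3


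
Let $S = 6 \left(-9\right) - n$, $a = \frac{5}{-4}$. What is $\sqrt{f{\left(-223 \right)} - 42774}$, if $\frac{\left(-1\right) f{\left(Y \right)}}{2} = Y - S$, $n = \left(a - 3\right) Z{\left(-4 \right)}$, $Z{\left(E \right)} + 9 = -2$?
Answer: $\frac{3 i \sqrt{18902}}{2} \approx 206.23 i$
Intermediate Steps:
$a = - \frac{5}{4}$ ($a = 5 \left(- \frac{1}{4}\right) = - \frac{5}{4} \approx -1.25$)
$Z{\left(E \right)} = -11$ ($Z{\left(E \right)} = -9 - 2 = -11$)
$n = \frac{187}{4}$ ($n = \left(- \frac{5}{4} - 3\right) \left(-11\right) = \left(- \frac{17}{4}\right) \left(-11\right) = \frac{187}{4} \approx 46.75$)
$S = - \frac{403}{4}$ ($S = 6 \left(-9\right) - \frac{187}{4} = -54 - \frac{187}{4} = - \frac{403}{4} \approx -100.75$)
$f{\left(Y \right)} = - \frac{403}{2} - 2 Y$ ($f{\left(Y \right)} = - 2 \left(Y - - \frac{403}{4}\right) = - 2 \left(Y + \frac{403}{4}\right) = - 2 \left(\frac{403}{4} + Y\right) = - \frac{403}{2} - 2 Y$)
$\sqrt{f{\left(-223 \right)} - 42774} = \sqrt{\left(- \frac{403}{2} - -446\right) - 42774} = \sqrt{\left(- \frac{403}{2} + 446\right) - 42774} = \sqrt{\frac{489}{2} - 42774} = \sqrt{- \frac{85059}{2}} = \frac{3 i \sqrt{18902}}{2}$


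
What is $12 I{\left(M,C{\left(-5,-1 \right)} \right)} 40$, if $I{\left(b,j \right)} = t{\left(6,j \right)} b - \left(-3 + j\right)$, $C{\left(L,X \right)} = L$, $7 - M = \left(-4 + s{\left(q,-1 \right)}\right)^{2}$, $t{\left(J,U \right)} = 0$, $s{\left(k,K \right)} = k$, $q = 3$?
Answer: $3840$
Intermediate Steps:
$M = 6$ ($M = 7 - \left(-4 + 3\right)^{2} = 7 - \left(-1\right)^{2} = 7 - 1 = 6$)
$I{\left(b,j \right)} = 3 - j$ ($I{\left(b,j \right)} = 0 b - \left(-3 + j\right) = 0 - \left(-3 + j\right) = 3 - j$)
$12 I{\left(M,C{\left(-5,-1 \right)} \right)} 40 = 12 \left(3 - -5\right) 40 = 12 \left(3 + 5\right) 40 = 12 \cdot 8 \cdot 40 = 96 \cdot 40 = 3840$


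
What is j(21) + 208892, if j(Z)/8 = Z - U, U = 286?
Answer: 206772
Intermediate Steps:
j(Z) = -2288 + 8*Z (j(Z) = 8*(Z - 1*286) = 8*(Z - 286) = 8*(-286 + Z) = -2288 + 8*Z)
j(21) + 208892 = (-2288 + 8*21) + 208892 = (-2288 + 168) + 208892 = -2120 + 208892 = 206772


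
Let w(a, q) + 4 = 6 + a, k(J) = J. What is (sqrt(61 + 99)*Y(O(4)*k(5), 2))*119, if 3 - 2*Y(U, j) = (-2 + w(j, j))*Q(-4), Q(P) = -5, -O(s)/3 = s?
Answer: 3094*sqrt(10) ≈ 9784.1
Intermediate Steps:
O(s) = -3*s
w(a, q) = 2 + a (w(a, q) = -4 + (6 + a) = 2 + a)
Y(U, j) = 3/2 + 5*j/2 (Y(U, j) = 3/2 - (-2 + (2 + j))*(-5)/2 = 3/2 - j*(-5)/2 = 3/2 - (-5)*j/2 = 3/2 + 5*j/2)
(sqrt(61 + 99)*Y(O(4)*k(5), 2))*119 = (sqrt(61 + 99)*(3/2 + (5/2)*2))*119 = (sqrt(160)*(3/2 + 5))*119 = ((4*sqrt(10))*(13/2))*119 = (26*sqrt(10))*119 = 3094*sqrt(10)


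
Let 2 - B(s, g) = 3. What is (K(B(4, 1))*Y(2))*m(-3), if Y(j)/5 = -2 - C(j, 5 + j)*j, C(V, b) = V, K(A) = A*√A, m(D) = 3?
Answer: 90*I ≈ 90.0*I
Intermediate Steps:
B(s, g) = -1 (B(s, g) = 2 - 1*3 = 2 - 3 = -1)
K(A) = A^(3/2)
Y(j) = -10 - 5*j² (Y(j) = 5*(-2 - j*j) = 5*(-2 - j²) = -10 - 5*j²)
(K(B(4, 1))*Y(2))*m(-3) = ((-1)^(3/2)*(-10 - 5*2²))*3 = ((-I)*(-10 - 5*4))*3 = ((-I)*(-10 - 20))*3 = (-I*(-30))*3 = (30*I)*3 = 90*I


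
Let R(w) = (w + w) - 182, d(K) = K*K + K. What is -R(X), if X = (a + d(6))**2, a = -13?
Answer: -1500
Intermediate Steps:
d(K) = K + K**2 (d(K) = K**2 + K = K + K**2)
X = 841 (X = (-13 + 6*(1 + 6))**2 = (-13 + 6*7)**2 = (-13 + 42)**2 = 29**2 = 841)
R(w) = -182 + 2*w (R(w) = 2*w - 182 = -182 + 2*w)
-R(X) = -(-182 + 2*841) = -(-182 + 1682) = -1*1500 = -1500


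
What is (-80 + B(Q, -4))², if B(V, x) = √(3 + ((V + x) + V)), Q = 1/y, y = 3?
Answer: (240 - I*√3)²/9 ≈ 6399.7 - 92.376*I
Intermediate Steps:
Q = ⅓ (Q = 1/3 = ⅓ ≈ 0.33333)
B(V, x) = √(3 + x + 2*V) (B(V, x) = √(3 + (x + 2*V)) = √(3 + x + 2*V))
(-80 + B(Q, -4))² = (-80 + √(3 - 4 + 2*(⅓)))² = (-80 + √(3 - 4 + ⅔))² = (-80 + √(-⅓))² = (-80 + I*√3/3)²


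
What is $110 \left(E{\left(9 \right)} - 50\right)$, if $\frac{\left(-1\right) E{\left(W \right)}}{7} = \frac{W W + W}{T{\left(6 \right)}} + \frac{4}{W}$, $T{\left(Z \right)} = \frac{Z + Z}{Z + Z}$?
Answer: $- \frac{676280}{9} \approx -75142.0$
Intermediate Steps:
$T{\left(Z \right)} = 1$ ($T{\left(Z \right)} = \frac{2 Z}{2 Z} = 2 Z \frac{1}{2 Z} = 1$)
$E{\left(W \right)} = - \frac{28}{W} - 7 W - 7 W^{2}$ ($E{\left(W \right)} = - 7 \left(\frac{W W + W}{1} + \frac{4}{W}\right) = - 7 \left(\left(W^{2} + W\right) 1 + \frac{4}{W}\right) = - 7 \left(\left(W + W^{2}\right) 1 + \frac{4}{W}\right) = - 7 \left(\left(W + W^{2}\right) + \frac{4}{W}\right) = - 7 \left(W + W^{2} + \frac{4}{W}\right) = - \frac{28}{W} - 7 W - 7 W^{2}$)
$110 \left(E{\left(9 \right)} - 50\right) = 110 \left(\frac{7 \left(-4 + 9^{2} \left(-1 - 9\right)\right)}{9} - 50\right) = 110 \left(7 \cdot \frac{1}{9} \left(-4 + 81 \left(-1 - 9\right)\right) - 50\right) = 110 \left(7 \cdot \frac{1}{9} \left(-4 + 81 \left(-10\right)\right) - 50\right) = 110 \left(7 \cdot \frac{1}{9} \left(-4 - 810\right) - 50\right) = 110 \left(7 \cdot \frac{1}{9} \left(-814\right) - 50\right) = 110 \left(- \frac{5698}{9} - 50\right) = 110 \left(- \frac{6148}{9}\right) = - \frac{676280}{9}$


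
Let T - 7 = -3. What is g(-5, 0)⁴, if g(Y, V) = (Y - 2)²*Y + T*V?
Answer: 3603000625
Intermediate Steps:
T = 4 (T = 7 - 3 = 4)
g(Y, V) = 4*V + Y*(-2 + Y)² (g(Y, V) = (Y - 2)²*Y + 4*V = (-2 + Y)²*Y + 4*V = Y*(-2 + Y)² + 4*V = 4*V + Y*(-2 + Y)²)
g(-5, 0)⁴ = (4*0 - 5*(-2 - 5)²)⁴ = (0 - 5*(-7)²)⁴ = (0 - 5*49)⁴ = (0 - 245)⁴ = (-245)⁴ = 3603000625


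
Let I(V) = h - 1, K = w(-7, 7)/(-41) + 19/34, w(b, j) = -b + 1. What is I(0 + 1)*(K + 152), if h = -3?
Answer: -424790/697 ≈ -609.46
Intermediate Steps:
w(b, j) = 1 - b
K = 507/1394 (K = (1 - 1*(-7))/(-41) + 19/34 = (1 + 7)*(-1/41) + 19*(1/34) = 8*(-1/41) + 19/34 = -8/41 + 19/34 = 507/1394 ≈ 0.36370)
I(V) = -4 (I(V) = -3 - 1 = -4)
I(0 + 1)*(K + 152) = -4*(507/1394 + 152) = -4*212395/1394 = -424790/697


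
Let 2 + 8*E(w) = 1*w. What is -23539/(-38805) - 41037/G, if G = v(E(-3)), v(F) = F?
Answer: 509585759/7761 ≈ 65660.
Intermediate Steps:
E(w) = -¼ + w/8 (E(w) = -¼ + (1*w)/8 = -¼ + w/8)
G = -5/8 (G = -¼ + (⅛)*(-3) = -¼ - 3/8 = -5/8 ≈ -0.62500)
-23539/(-38805) - 41037/G = -23539/(-38805) - 41037/(-5/8) = -23539*(-1/38805) - 41037*(-8/5) = 23539/38805 + 328296/5 = 509585759/7761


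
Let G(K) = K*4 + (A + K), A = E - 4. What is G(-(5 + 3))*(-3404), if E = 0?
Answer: 149776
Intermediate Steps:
A = -4 (A = 0 - 4 = -4)
G(K) = -4 + 5*K (G(K) = K*4 + (-4 + K) = 4*K + (-4 + K) = -4 + 5*K)
G(-(5 + 3))*(-3404) = (-4 + 5*(-(5 + 3)))*(-3404) = (-4 + 5*(-1*8))*(-3404) = (-4 + 5*(-8))*(-3404) = (-4 - 40)*(-3404) = -44*(-3404) = 149776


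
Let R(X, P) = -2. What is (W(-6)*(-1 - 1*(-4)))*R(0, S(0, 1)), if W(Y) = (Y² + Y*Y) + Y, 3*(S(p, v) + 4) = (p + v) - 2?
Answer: -396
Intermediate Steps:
S(p, v) = -14/3 + p/3 + v/3 (S(p, v) = -4 + ((p + v) - 2)/3 = -4 + (-2 + p + v)/3 = -4 + (-⅔ + p/3 + v/3) = -14/3 + p/3 + v/3)
W(Y) = Y + 2*Y² (W(Y) = (Y² + Y²) + Y = 2*Y² + Y = Y + 2*Y²)
(W(-6)*(-1 - 1*(-4)))*R(0, S(0, 1)) = ((-6*(1 + 2*(-6)))*(-1 - 1*(-4)))*(-2) = ((-6*(1 - 12))*(-1 + 4))*(-2) = (-6*(-11)*3)*(-2) = (66*3)*(-2) = 198*(-2) = -396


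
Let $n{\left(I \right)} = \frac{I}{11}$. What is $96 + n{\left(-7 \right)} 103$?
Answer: $\frac{335}{11} \approx 30.455$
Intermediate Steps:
$n{\left(I \right)} = \frac{I}{11}$ ($n{\left(I \right)} = I \frac{1}{11} = \frac{I}{11}$)
$96 + n{\left(-7 \right)} 103 = 96 + \frac{1}{11} \left(-7\right) 103 = 96 - \frac{721}{11} = \frac{335}{11}$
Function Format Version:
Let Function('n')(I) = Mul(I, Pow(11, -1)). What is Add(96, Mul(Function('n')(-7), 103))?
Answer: Rational(335, 11) ≈ 30.455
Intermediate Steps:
Function('n')(I) = Mul(Rational(1, 11), I) (Function('n')(I) = Mul(I, Rational(1, 11)) = Mul(Rational(1, 11), I))
Add(96, Mul(Function('n')(-7), 103)) = Add(96, Mul(Mul(Rational(1, 11), -7), 103)) = Add(96, Mul(Rational(-7, 11), 103)) = Add(96, Rational(-721, 11)) = Rational(335, 11)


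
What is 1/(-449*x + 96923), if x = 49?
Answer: 1/74922 ≈ 1.3347e-5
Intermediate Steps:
1/(-449*x + 96923) = 1/(-449*49 + 96923) = 1/(-22001 + 96923) = 1/74922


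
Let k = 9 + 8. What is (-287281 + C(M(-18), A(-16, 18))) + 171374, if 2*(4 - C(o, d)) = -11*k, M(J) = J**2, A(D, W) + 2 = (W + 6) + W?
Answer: -231619/2 ≈ -1.1581e+5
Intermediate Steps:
k = 17
A(D, W) = 4 + 2*W (A(D, W) = -2 + ((W + 6) + W) = -2 + ((6 + W) + W) = -2 + (6 + 2*W) = 4 + 2*W)
C(o, d) = 195/2 (C(o, d) = 4 - (-11)*17/2 = 4 - 1/2*(-187) = 4 + 187/2 = 195/2)
(-287281 + C(M(-18), A(-16, 18))) + 171374 = (-287281 + 195/2) + 171374 = -574367/2 + 171374 = -231619/2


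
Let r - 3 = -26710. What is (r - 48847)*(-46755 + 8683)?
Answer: 2876491888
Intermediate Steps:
r = -26707 (r = 3 - 26710 = -26707)
(r - 48847)*(-46755 + 8683) = (-26707 - 48847)*(-46755 + 8683) = -75554*(-38072) = 2876491888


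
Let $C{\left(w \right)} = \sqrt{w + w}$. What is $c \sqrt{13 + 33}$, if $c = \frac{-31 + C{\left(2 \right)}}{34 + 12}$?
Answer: $- \frac{29 \sqrt{46}}{46} \approx -4.2758$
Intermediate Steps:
$C{\left(w \right)} = \sqrt{2} \sqrt{w}$ ($C{\left(w \right)} = \sqrt{2 w} = \sqrt{2} \sqrt{w}$)
$c = - \frac{29}{46}$ ($c = \frac{-31 + \sqrt{2} \sqrt{2}}{34 + 12} = \frac{-31 + 2}{46} = \left(-29\right) \frac{1}{46} = - \frac{29}{46} \approx -0.63043$)
$c \sqrt{13 + 33} = - \frac{29 \sqrt{13 + 33}}{46} = - \frac{29 \sqrt{46}}{46}$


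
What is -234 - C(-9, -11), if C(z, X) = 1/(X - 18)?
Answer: -6785/29 ≈ -233.97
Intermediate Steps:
C(z, X) = 1/(-18 + X)
-234 - C(-9, -11) = -234 - 1/(-18 - 11) = -234 - 1/(-29) = -234 - 1*(-1/29) = -234 + 1/29 = -6785/29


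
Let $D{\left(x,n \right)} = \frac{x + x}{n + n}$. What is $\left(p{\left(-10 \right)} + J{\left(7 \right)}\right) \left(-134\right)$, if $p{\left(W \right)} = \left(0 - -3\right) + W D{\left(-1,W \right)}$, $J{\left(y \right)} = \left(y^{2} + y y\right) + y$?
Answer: $-14338$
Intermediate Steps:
$J{\left(y \right)} = y + 2 y^{2}$ ($J{\left(y \right)} = \left(y^{2} + y^{2}\right) + y = 2 y^{2} + y = y + 2 y^{2}$)
$D{\left(x,n \right)} = \frac{x}{n}$ ($D{\left(x,n \right)} = \frac{2 x}{2 n} = 2 x \frac{1}{2 n} = \frac{x}{n}$)
$p{\left(W \right)} = 2$ ($p{\left(W \right)} = \left(0 - -3\right) + W \left(- \frac{1}{W}\right) = \left(0 + 3\right) - 1 = 3 - 1 = 2$)
$\left(p{\left(-10 \right)} + J{\left(7 \right)}\right) \left(-134\right) = \left(2 + 7 \left(1 + 2 \cdot 7\right)\right) \left(-134\right) = \left(2 + 7 \left(1 + 14\right)\right) \left(-134\right) = \left(2 + 7 \cdot 15\right) \left(-134\right) = \left(2 + 105\right) \left(-134\right) = 107 \left(-134\right) = -14338$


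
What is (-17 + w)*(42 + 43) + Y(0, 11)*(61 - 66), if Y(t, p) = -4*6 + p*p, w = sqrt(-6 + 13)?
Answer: -1930 + 85*sqrt(7) ≈ -1705.1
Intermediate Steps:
w = sqrt(7) ≈ 2.6458
Y(t, p) = -24 + p**2
(-17 + w)*(42 + 43) + Y(0, 11)*(61 - 66) = (-17 + sqrt(7))*(42 + 43) + (-24 + 11**2)*(61 - 66) = (-17 + sqrt(7))*85 + (-24 + 121)*(-5) = (-1445 + 85*sqrt(7)) + 97*(-5) = (-1445 + 85*sqrt(7)) - 485 = -1930 + 85*sqrt(7)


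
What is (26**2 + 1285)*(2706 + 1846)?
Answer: 8926472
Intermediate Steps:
(26**2 + 1285)*(2706 + 1846) = (676 + 1285)*4552 = 1961*4552 = 8926472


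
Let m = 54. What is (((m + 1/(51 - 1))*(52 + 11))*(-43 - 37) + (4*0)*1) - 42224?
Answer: -1572424/5 ≈ -3.1449e+5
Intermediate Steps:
(((m + 1/(51 - 1))*(52 + 11))*(-43 - 37) + (4*0)*1) - 42224 = (((54 + 1/(51 - 1))*(52 + 11))*(-43 - 37) + (4*0)*1) - 42224 = (((54 + 1/50)*63)*(-80) + 0*1) - 42224 = (((54 + 1/50)*63)*(-80) + 0) - 42224 = (((2701/50)*63)*(-80) + 0) - 42224 = ((170163/50)*(-80) + 0) - 42224 = (-1361304/5 + 0) - 42224 = -1361304/5 - 42224 = -1572424/5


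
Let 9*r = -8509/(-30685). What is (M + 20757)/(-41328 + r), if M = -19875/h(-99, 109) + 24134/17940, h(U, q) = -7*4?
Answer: -49635547359303/95552470851292 ≈ -0.51946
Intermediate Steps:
h(U, q) = -28
r = 8509/276165 (r = (-8509/(-30685))/9 = (-8509*(-1/30685))/9 = (1/9)*(8509/30685) = 8509/276165 ≈ 0.030811)
M = 89308313/125580 (M = -19875/(-28) + 24134/17940 = -19875*(-1/28) + 24134*(1/17940) = 19875/28 + 12067/8970 = 89308313/125580 ≈ 711.17)
(M + 20757)/(-41328 + r) = (89308313/125580 + 20757)/(-41328 + 8509/276165) = 2695972373/(125580*(-11413338611/276165)) = (2695972373/125580)*(-276165/11413338611) = -49635547359303/95552470851292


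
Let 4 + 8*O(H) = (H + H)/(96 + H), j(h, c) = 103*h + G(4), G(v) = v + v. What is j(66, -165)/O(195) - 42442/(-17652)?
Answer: -7768109273/379518 ≈ -20468.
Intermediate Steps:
G(v) = 2*v
j(h, c) = 8 + 103*h (j(h, c) = 103*h + 2*4 = 103*h + 8 = 8 + 103*h)
O(H) = -½ + H/(4*(96 + H)) (O(H) = -½ + ((H + H)/(96 + H))/8 = -½ + ((2*H)/(96 + H))/8 = -½ + (2*H/(96 + H))/8 = -½ + H/(4*(96 + H)))
j(66, -165)/O(195) - 42442/(-17652) = (8 + 103*66)/(((-192 - 1*195)/(4*(96 + 195)))) - 42442/(-17652) = (8 + 6798)/(((¼)*(-192 - 195)/291)) - 42442*(-1/17652) = 6806/(((¼)*(1/291)*(-387))) + 21221/8826 = 6806/(-129/388) + 21221/8826 = 6806*(-388/129) + 21221/8826 = -2640728/129 + 21221/8826 = -7768109273/379518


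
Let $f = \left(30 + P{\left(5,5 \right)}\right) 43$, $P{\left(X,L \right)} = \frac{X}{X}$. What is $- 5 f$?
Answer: $-6665$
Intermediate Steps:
$P{\left(X,L \right)} = 1$
$f = 1333$ ($f = \left(30 + 1\right) 43 = 31 \cdot 43 = 1333$)
$- 5 f = \left(-5\right) 1333 = -6665$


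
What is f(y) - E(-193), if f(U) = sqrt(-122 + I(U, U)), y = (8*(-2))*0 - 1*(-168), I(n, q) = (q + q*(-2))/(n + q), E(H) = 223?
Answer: -223 + 7*I*sqrt(10)/2 ≈ -223.0 + 11.068*I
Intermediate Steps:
I(n, q) = -q/(n + q) (I(n, q) = (q - 2*q)/(n + q) = (-q)/(n + q) = -q/(n + q))
y = 168 (y = -16*0 + 168 = 0 + 168 = 168)
f(U) = 7*I*sqrt(10)/2 (f(U) = sqrt(-122 - U/(U + U)) = sqrt(-122 - U/(2*U)) = sqrt(-122 - U*1/(2*U)) = sqrt(-122 - 1/2) = sqrt(-245/2) = 7*I*sqrt(10)/2)
f(y) - E(-193) = 7*I*sqrt(10)/2 - 1*223 = 7*I*sqrt(10)/2 - 223 = -223 + 7*I*sqrt(10)/2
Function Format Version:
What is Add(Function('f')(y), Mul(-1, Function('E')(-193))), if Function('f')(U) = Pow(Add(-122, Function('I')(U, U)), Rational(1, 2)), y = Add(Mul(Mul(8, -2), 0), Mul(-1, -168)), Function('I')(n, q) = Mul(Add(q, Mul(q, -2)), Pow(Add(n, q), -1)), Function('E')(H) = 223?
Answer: Add(-223, Mul(Rational(7, 2), I, Pow(10, Rational(1, 2)))) ≈ Add(-223.00, Mul(11.068, I))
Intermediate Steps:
Function('I')(n, q) = Mul(-1, q, Pow(Add(n, q), -1)) (Function('I')(n, q) = Mul(Add(q, Mul(-2, q)), Pow(Add(n, q), -1)) = Mul(Mul(-1, q), Pow(Add(n, q), -1)) = Mul(-1, q, Pow(Add(n, q), -1)))
y = 168 (y = Add(Mul(-16, 0), 168) = Add(0, 168) = 168)
Function('f')(U) = Mul(Rational(7, 2), I, Pow(10, Rational(1, 2))) (Function('f')(U) = Pow(Add(-122, Mul(-1, U, Pow(Add(U, U), -1))), Rational(1, 2)) = Pow(Add(-122, Mul(-1, U, Pow(Mul(2, U), -1))), Rational(1, 2)) = Pow(Add(-122, Mul(-1, U, Mul(Rational(1, 2), Pow(U, -1)))), Rational(1, 2)) = Pow(Add(-122, Rational(-1, 2)), Rational(1, 2)) = Pow(Rational(-245, 2), Rational(1, 2)) = Mul(Rational(7, 2), I, Pow(10, Rational(1, 2))))
Add(Function('f')(y), Mul(-1, Function('E')(-193))) = Add(Mul(Rational(7, 2), I, Pow(10, Rational(1, 2))), Mul(-1, 223)) = Add(Mul(Rational(7, 2), I, Pow(10, Rational(1, 2))), -223) = Add(-223, Mul(Rational(7, 2), I, Pow(10, Rational(1, 2))))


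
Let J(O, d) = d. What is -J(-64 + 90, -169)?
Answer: 169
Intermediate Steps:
-J(-64 + 90, -169) = -1*(-169) = 169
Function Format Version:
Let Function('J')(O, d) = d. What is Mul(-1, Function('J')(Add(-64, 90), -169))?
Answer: 169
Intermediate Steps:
Mul(-1, Function('J')(Add(-64, 90), -169)) = Mul(-1, -169) = 169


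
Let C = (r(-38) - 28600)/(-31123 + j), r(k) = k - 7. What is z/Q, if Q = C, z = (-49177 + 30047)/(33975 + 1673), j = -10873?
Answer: -20084587/25528424 ≈ -0.78675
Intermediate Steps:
r(k) = -7 + k
C = 28645/41996 (C = ((-7 - 38) - 28600)/(-31123 - 10873) = (-45 - 28600)/(-41996) = -28645*(-1/41996) = 28645/41996 ≈ 0.68209)
z = -9565/17824 (z = -19130/35648 = -19130*1/35648 = -9565/17824 ≈ -0.53664)
Q = 28645/41996 ≈ 0.68209
z/Q = -9565/(17824*28645/41996) = -9565/17824*41996/28645 = -20084587/25528424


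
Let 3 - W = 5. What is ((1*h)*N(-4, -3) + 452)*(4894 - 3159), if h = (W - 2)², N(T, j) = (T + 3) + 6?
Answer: 923020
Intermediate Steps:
W = -2 (W = 3 - 1*5 = 3 - 5 = -2)
N(T, j) = 9 + T (N(T, j) = (3 + T) + 6 = 9 + T)
h = 16 (h = (-2 - 2)² = (-4)² = 16)
((1*h)*N(-4, -3) + 452)*(4894 - 3159) = ((1*16)*(9 - 4) + 452)*(4894 - 3159) = (16*5 + 452)*1735 = (80 + 452)*1735 = 532*1735 = 923020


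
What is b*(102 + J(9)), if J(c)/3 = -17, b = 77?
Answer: 3927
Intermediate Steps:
J(c) = -51 (J(c) = 3*(-17) = -51)
b*(102 + J(9)) = 77*(102 - 51) = 77*51 = 3927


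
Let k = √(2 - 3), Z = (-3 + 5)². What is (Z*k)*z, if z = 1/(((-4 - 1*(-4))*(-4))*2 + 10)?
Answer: 2*I/5 ≈ 0.4*I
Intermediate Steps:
Z = 4 (Z = 2² = 4)
k = I (k = √(-1) = I ≈ 1.0*I)
z = ⅒ (z = 1/(((-4 + 4)*(-4))*2 + 10) = 1/((0*(-4))*2 + 10) = 1/(0*2 + 10) = 1/(0 + 10) = 1/10 = ⅒ ≈ 0.10000)
(Z*k)*z = (4*I)*(⅒) = 2*I/5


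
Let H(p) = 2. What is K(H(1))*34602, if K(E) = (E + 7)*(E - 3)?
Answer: -311418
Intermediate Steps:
K(E) = (-3 + E)*(7 + E) (K(E) = (7 + E)*(-3 + E) = (-3 + E)*(7 + E))
K(H(1))*34602 = (-21 + 2² + 4*2)*34602 = (-21 + 4 + 8)*34602 = -9*34602 = -311418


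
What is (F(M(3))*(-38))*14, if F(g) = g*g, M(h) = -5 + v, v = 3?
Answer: -2128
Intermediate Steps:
M(h) = -2 (M(h) = -5 + 3 = -2)
F(g) = g²
(F(M(3))*(-38))*14 = ((-2)²*(-38))*14 = (4*(-38))*14 = -152*14 = -2128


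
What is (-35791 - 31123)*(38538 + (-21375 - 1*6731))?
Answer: -698046848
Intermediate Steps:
(-35791 - 31123)*(38538 + (-21375 - 1*6731)) = -66914*(38538 + (-21375 - 6731)) = -66914*(38538 - 28106) = -66914*10432 = -698046848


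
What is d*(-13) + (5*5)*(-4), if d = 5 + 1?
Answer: -178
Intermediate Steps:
d = 6
d*(-13) + (5*5)*(-4) = 6*(-13) + (5*5)*(-4) = -78 + 25*(-4) = -78 - 100 = -178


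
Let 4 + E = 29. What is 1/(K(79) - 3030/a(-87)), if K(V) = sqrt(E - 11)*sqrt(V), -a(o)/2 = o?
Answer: 14645/675121 + 841*sqrt(1106)/675121 ≈ 0.063120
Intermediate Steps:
E = 25 (E = -4 + 29 = 25)
a(o) = -2*o
K(V) = sqrt(14)*sqrt(V) (K(V) = sqrt(25 - 11)*sqrt(V) = sqrt(14)*sqrt(V))
1/(K(79) - 3030/a(-87)) = 1/(sqrt(14)*sqrt(79) - 3030/((-2*(-87)))) = 1/(sqrt(1106) - 3030/174) = 1/(sqrt(1106) - 3030*1/174) = 1/(sqrt(1106) - 505/29) = 1/(-505/29 + sqrt(1106))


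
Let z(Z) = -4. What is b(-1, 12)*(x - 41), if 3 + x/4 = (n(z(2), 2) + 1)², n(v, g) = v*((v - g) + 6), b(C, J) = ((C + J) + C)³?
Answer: -49000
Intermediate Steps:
b(C, J) = (J + 2*C)³
n(v, g) = v*(6 + v - g)
x = -8 (x = -12 + 4*(-4*(6 - 4 - 1*2) + 1)² = -12 + 4*(-4*(6 - 4 - 2) + 1)² = -12 + 4*(-4*0 + 1)² = -12 + 4*(0 + 1)² = -12 + 4*1² = -12 + 4*1 = -12 + 4 = -8)
b(-1, 12)*(x - 41) = (12 + 2*(-1))³*(-8 - 41) = (12 - 2)³*(-49) = 10³*(-49) = 1000*(-49) = -49000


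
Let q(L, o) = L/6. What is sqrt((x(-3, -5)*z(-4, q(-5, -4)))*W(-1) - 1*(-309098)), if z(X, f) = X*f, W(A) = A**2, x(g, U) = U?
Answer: 2*sqrt(695433)/3 ≈ 555.95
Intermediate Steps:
q(L, o) = L/6 (q(L, o) = L*(1/6) = L/6)
sqrt((x(-3, -5)*z(-4, q(-5, -4)))*W(-1) - 1*(-309098)) = sqrt(-(-20)*(1/6)*(-5)*(-1)**2 - 1*(-309098)) = sqrt(-(-20)*(-5)/6*1 + 309098) = sqrt(-5*10/3*1 + 309098) = sqrt(-50/3*1 + 309098) = sqrt(-50/3 + 309098) = sqrt(927244/3) = 2*sqrt(695433)/3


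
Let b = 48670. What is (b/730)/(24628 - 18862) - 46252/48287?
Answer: -620428597/655640886 ≈ -0.94629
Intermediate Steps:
(b/730)/(24628 - 18862) - 46252/48287 = (48670/730)/(24628 - 18862) - 46252/48287 = (48670*(1/730))/5766 - 46252*1/48287 = (4867/73)*(1/5766) - 46252/48287 = 157/13578 - 46252/48287 = -620428597/655640886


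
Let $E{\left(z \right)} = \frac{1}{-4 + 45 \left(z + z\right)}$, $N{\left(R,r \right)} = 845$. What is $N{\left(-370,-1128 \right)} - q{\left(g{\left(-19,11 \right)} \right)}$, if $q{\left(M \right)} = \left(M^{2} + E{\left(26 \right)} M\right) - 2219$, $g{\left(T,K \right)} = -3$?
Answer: $\frac{7136483}{2336} \approx 3055.0$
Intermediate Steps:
$E{\left(z \right)} = \frac{1}{-4 + 90 z}$ ($E{\left(z \right)} = \frac{1}{-4 + 45 \cdot 2 z} = \frac{1}{-4 + 90 z}$)
$q{\left(M \right)} = -2219 + M^{2} + \frac{M}{2336}$ ($q{\left(M \right)} = \left(M^{2} + \frac{1}{2 \left(-2 + 45 \cdot 26\right)} M\right) - 2219 = \left(M^{2} + \frac{1}{2 \left(-2 + 1170\right)} M\right) - 2219 = \left(M^{2} + \frac{1}{2 \cdot 1168} M\right) - 2219 = \left(M^{2} + \frac{1}{2} \cdot \frac{1}{1168} M\right) - 2219 = \left(M^{2} + \frac{M}{2336}\right) - 2219 = -2219 + M^{2} + \frac{M}{2336}$)
$N{\left(-370,-1128 \right)} - q{\left(g{\left(-19,11 \right)} \right)} = 845 - \left(-2219 + \left(-3\right)^{2} + \frac{1}{2336} \left(-3\right)\right) = 845 - \left(-2219 + 9 - \frac{3}{2336}\right) = 845 - - \frac{5162563}{2336} = 845 + \frac{5162563}{2336} = \frac{7136483}{2336}$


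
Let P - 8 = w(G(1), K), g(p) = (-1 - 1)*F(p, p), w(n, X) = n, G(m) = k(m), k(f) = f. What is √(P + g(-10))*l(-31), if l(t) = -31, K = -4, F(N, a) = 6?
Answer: -31*I*√3 ≈ -53.694*I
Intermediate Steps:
G(m) = m
g(p) = -12 (g(p) = (-1 - 1)*6 = -2*6 = -12)
P = 9 (P = 8 + 1 = 9)
√(P + g(-10))*l(-31) = √(9 - 12)*(-31) = √(-3)*(-31) = (I*√3)*(-31) = -31*I*√3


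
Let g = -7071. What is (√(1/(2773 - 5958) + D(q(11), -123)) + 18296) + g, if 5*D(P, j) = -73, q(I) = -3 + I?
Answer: 11225 + I*√3022630/455 ≈ 11225.0 + 3.821*I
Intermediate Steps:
D(P, j) = -73/5 (D(P, j) = (⅕)*(-73) = -73/5)
(√(1/(2773 - 5958) + D(q(11), -123)) + 18296) + g = (√(1/(2773 - 5958) - 73/5) + 18296) - 7071 = (√(1/(-3185) - 73/5) + 18296) - 7071 = (√(-1/3185 - 73/5) + 18296) - 7071 = (√(-46502/3185) + 18296) - 7071 = (I*√3022630/455 + 18296) - 7071 = (18296 + I*√3022630/455) - 7071 = 11225 + I*√3022630/455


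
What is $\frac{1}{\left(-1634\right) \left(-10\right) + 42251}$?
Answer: $\frac{1}{58591} \approx 1.7067 \cdot 10^{-5}$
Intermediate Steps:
$\frac{1}{\left(-1634\right) \left(-10\right) + 42251} = \frac{1}{16340 + 42251} = \frac{1}{58591}$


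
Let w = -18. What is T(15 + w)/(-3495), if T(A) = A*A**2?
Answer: 9/1165 ≈ 0.0077253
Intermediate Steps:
T(A) = A**3
T(15 + w)/(-3495) = (15 - 18)**3/(-3495) = (-3)**3*(-1/3495) = -27*(-1/3495) = 9/1165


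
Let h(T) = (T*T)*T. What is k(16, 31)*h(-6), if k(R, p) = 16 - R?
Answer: 0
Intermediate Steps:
h(T) = T³ (h(T) = T²*T = T³)
k(16, 31)*h(-6) = (16 - 1*16)*(-6)³ = (16 - 16)*(-216) = 0*(-216) = 0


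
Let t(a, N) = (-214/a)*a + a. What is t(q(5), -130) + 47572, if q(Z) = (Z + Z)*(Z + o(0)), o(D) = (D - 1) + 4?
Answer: 47438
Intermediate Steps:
o(D) = 3 + D (o(D) = (-1 + D) + 4 = 3 + D)
q(Z) = 2*Z*(3 + Z) (q(Z) = (Z + Z)*(Z + (3 + 0)) = (2*Z)*(Z + 3) = (2*Z)*(3 + Z) = 2*Z*(3 + Z))
t(a, N) = -214 + a
t(q(5), -130) + 47572 = (-214 + 2*5*(3 + 5)) + 47572 = (-214 + 2*5*8) + 47572 = (-214 + 80) + 47572 = -134 + 47572 = 47438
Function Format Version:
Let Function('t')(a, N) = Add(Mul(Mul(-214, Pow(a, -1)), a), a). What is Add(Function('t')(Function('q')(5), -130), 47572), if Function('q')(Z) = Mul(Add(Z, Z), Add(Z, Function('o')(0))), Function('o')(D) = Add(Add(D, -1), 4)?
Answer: 47438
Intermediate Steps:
Function('o')(D) = Add(3, D) (Function('o')(D) = Add(Add(-1, D), 4) = Add(3, D))
Function('q')(Z) = Mul(2, Z, Add(3, Z)) (Function('q')(Z) = Mul(Add(Z, Z), Add(Z, Add(3, 0))) = Mul(Mul(2, Z), Add(Z, 3)) = Mul(Mul(2, Z), Add(3, Z)) = Mul(2, Z, Add(3, Z)))
Function('t')(a, N) = Add(-214, a)
Add(Function('t')(Function('q')(5), -130), 47572) = Add(Add(-214, Mul(2, 5, Add(3, 5))), 47572) = Add(Add(-214, Mul(2, 5, 8)), 47572) = Add(Add(-214, 80), 47572) = Add(-134, 47572) = 47438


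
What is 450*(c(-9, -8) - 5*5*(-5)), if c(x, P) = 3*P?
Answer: 45450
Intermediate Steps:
450*(c(-9, -8) - 5*5*(-5)) = 450*(3*(-8) - 5*5*(-5)) = 450*(-24 - 25*(-5)) = 450*(-24 + 125) = 450*101 = 45450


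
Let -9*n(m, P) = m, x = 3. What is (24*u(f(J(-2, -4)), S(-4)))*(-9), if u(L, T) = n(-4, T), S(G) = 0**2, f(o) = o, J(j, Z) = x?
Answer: -96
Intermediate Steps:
J(j, Z) = 3
S(G) = 0
n(m, P) = -m/9
u(L, T) = 4/9 (u(L, T) = -1/9*(-4) = 4/9)
(24*u(f(J(-2, -4)), S(-4)))*(-9) = (24*(4/9))*(-9) = (32/3)*(-9) = -96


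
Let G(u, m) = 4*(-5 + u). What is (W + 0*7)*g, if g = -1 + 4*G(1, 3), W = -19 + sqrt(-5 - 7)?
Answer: 1235 - 130*I*sqrt(3) ≈ 1235.0 - 225.17*I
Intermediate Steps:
G(u, m) = -20 + 4*u
W = -19 + 2*I*sqrt(3) (W = -19 + sqrt(-12) = -19 + 2*I*sqrt(3) ≈ -19.0 + 3.4641*I)
g = -65 (g = -1 + 4*(-20 + 4*1) = -1 + 4*(-20 + 4) = -1 + 4*(-16) = -1 - 64 = -65)
(W + 0*7)*g = ((-19 + 2*I*sqrt(3)) + 0*7)*(-65) = ((-19 + 2*I*sqrt(3)) + 0)*(-65) = (-19 + 2*I*sqrt(3))*(-65) = 1235 - 130*I*sqrt(3)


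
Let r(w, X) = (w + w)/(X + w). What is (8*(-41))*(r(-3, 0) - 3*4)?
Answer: 3280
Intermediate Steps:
r(w, X) = 2*w/(X + w) (r(w, X) = (2*w)/(X + w) = 2*w/(X + w))
(8*(-41))*(r(-3, 0) - 3*4) = (8*(-41))*(2*(-3)/(0 - 3) - 3*4) = -328*(2*(-3)/(-3) - 12) = -328*(2*(-3)*(-⅓) - 12) = -328*(2 - 12) = -328*(-10) = 3280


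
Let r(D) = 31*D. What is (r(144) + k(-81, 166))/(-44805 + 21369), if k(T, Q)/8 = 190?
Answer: -1496/5859 ≈ -0.25533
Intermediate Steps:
k(T, Q) = 1520 (k(T, Q) = 8*190 = 1520)
(r(144) + k(-81, 166))/(-44805 + 21369) = (31*144 + 1520)/(-44805 + 21369) = (4464 + 1520)/(-23436) = 5984*(-1/23436) = -1496/5859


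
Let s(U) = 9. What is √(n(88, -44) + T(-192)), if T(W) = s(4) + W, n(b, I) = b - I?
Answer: I*√51 ≈ 7.1414*I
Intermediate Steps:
T(W) = 9 + W
√(n(88, -44) + T(-192)) = √((88 - 1*(-44)) + (9 - 192)) = √((88 + 44) - 183) = √(132 - 183) = √(-51) = I*√51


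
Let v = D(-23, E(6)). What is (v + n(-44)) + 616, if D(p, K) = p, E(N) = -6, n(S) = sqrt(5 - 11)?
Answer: 593 + I*sqrt(6) ≈ 593.0 + 2.4495*I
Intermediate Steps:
n(S) = I*sqrt(6) (n(S) = sqrt(-6) = I*sqrt(6))
v = -23
(v + n(-44)) + 616 = (-23 + I*sqrt(6)) + 616 = 593 + I*sqrt(6)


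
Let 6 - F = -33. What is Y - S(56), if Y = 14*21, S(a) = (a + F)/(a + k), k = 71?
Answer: 37243/127 ≈ 293.25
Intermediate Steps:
F = 39 (F = 6 - 1*(-33) = 6 + 33 = 39)
S(a) = (39 + a)/(71 + a) (S(a) = (a + 39)/(a + 71) = (39 + a)/(71 + a))
Y = 294
Y - S(56) = 294 - (39 + 56)/(71 + 56) = 294 - 95/127 = 37243/127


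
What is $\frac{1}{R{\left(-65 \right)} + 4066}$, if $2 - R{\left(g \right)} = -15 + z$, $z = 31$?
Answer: $\frac{1}{4052} \approx 0.00024679$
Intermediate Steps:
$R{\left(g \right)} = -14$ ($R{\left(g \right)} = 2 - \left(-15 + 31\right) = 2 - 16 = -14$)
$\frac{1}{R{\left(-65 \right)} + 4066} = \frac{1}{-14 + 4066} = \frac{1}{4052}$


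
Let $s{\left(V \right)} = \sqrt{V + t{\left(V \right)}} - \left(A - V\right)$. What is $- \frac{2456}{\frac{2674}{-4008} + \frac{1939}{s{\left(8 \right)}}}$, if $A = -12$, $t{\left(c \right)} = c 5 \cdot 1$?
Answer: $- \frac{3394498341792}{132963559687} - \frac{683035969248 \sqrt{3}}{132963559687} \approx -34.427$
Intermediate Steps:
$t{\left(c \right)} = 5 c$ ($t{\left(c \right)} = 5 c 1 = 5 c$)
$s{\left(V \right)} = 12 + V + \sqrt{6} \sqrt{V}$ ($s{\left(V \right)} = \sqrt{V + 5 V} - \left(-12 - V\right) = \sqrt{6 V} + \left(12 + V\right) = \sqrt{6} \sqrt{V} + \left(12 + V\right) = 12 + V + \sqrt{6} \sqrt{V}$)
$- \frac{2456}{\frac{2674}{-4008} + \frac{1939}{s{\left(8 \right)}}} = - \frac{2456}{\frac{2674}{-4008} + \frac{1939}{12 + 8 + \sqrt{6} \sqrt{8}}} = - \frac{2456}{2674 \left(- \frac{1}{4008}\right) + \frac{1939}{12 + 8 + \sqrt{6} \cdot 2 \sqrt{2}}} = - \frac{2456}{- \frac{1337}{2004} + \frac{1939}{12 + 8 + 4 \sqrt{3}}} = - \frac{2456}{- \frac{1337}{2004} + \frac{1939}{20 + 4 \sqrt{3}}}$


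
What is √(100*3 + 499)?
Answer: √799 ≈ 28.267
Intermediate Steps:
√(100*3 + 499) = √(300 + 499) = √799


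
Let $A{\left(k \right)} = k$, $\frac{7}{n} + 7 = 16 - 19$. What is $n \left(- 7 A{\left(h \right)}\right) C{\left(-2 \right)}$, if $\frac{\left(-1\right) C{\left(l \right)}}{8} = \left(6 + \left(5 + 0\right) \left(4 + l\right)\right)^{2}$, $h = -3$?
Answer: $\frac{150528}{5} \approx 30106.0$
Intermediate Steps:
$n = - \frac{7}{10}$ ($n = \frac{7}{-7 + \left(16 - 19\right)} = \frac{7}{-7 - 3} = \frac{7}{-10} = 7 \left(- \frac{1}{10}\right) = - \frac{7}{10} \approx -0.7$)
$C{\left(l \right)} = - 8 \left(26 + 5 l\right)^{2}$ ($C{\left(l \right)} = - 8 \left(6 + \left(5 + 0\right) \left(4 + l\right)\right)^{2} = - 8 \left(6 + 5 \left(4 + l\right)\right)^{2} = - 8 \left(6 + \left(20 + 5 l\right)\right)^{2} = - 8 \left(26 + 5 l\right)^{2}$)
$n \left(- 7 A{\left(h \right)}\right) C{\left(-2 \right)} = - \frac{7 \left(\left(-7\right) \left(-3\right)\right)}{10} \left(- 8 \left(26 + 5 \left(-2\right)\right)^{2}\right) = \left(- \frac{7}{10}\right) 21 \left(- 8 \left(26 - 10\right)^{2}\right) = - \frac{147 \left(- 8 \cdot 16^{2}\right)}{10} = - \frac{147 \left(\left(-8\right) 256\right)}{10} = \left(- \frac{147}{10}\right) \left(-2048\right) = \frac{150528}{5}$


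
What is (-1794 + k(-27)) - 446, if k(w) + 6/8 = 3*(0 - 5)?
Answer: -9023/4 ≈ -2255.8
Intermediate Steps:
k(w) = -63/4 (k(w) = -¾ + 3*(0 - 5) = -¾ + 3*(-5) = -¾ - 15 = -63/4)
(-1794 + k(-27)) - 446 = (-1794 - 63/4) - 446 = -7239/4 - 446 = -9023/4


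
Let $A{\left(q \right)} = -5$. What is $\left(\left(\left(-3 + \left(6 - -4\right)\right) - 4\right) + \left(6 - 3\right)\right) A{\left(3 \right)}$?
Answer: $-30$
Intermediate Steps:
$\left(\left(\left(-3 + \left(6 - -4\right)\right) - 4\right) + \left(6 - 3\right)\right) A{\left(3 \right)} = \left(\left(\left(-3 + \left(6 - -4\right)\right) - 4\right) + \left(6 - 3\right)\right) \left(-5\right) = \left(\left(\left(-3 + \left(6 + 4\right)\right) - 4\right) + 3\right) \left(-5\right) = \left(\left(\left(-3 + 10\right) - 4\right) + 3\right) \left(-5\right) = \left(\left(7 - 4\right) + 3\right) \left(-5\right) = \left(3 + 3\right) \left(-5\right) = 6 \left(-5\right) = -30$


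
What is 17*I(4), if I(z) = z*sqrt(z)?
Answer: 136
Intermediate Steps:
I(z) = z**(3/2)
17*I(4) = 17*4**(3/2) = 17*8 = 136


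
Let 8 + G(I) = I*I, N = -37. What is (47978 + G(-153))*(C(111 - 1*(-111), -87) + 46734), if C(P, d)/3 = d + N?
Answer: 3309273198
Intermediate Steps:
G(I) = -8 + I² (G(I) = -8 + I*I = -8 + I²)
C(P, d) = -111 + 3*d (C(P, d) = 3*(d - 37) = 3*(-37 + d) = -111 + 3*d)
(47978 + G(-153))*(C(111 - 1*(-111), -87) + 46734) = (47978 + (-8 + (-153)²))*((-111 + 3*(-87)) + 46734) = (47978 + (-8 + 23409))*((-111 - 261) + 46734) = (47978 + 23401)*(-372 + 46734) = 71379*46362 = 3309273198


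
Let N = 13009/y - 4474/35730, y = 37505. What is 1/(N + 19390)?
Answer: 26801073/519678745754 ≈ 5.1572e-5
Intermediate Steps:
N = 5940284/26801073 (N = 13009/37505 - 4474/35730 = 13009*(1/37505) - 4474*1/35730 = 13009/37505 - 2237/17865 = 5940284/26801073 ≈ 0.22164)
1/(N + 19390) = 1/(5940284/26801073 + 19390) = 1/(519678745754/26801073) = 26801073/519678745754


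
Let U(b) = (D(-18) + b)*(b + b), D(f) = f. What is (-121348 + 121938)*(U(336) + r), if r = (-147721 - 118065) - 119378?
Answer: -101166120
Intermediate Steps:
U(b) = 2*b*(-18 + b) (U(b) = (-18 + b)*(b + b) = (-18 + b)*(2*b) = 2*b*(-18 + b))
r = -385164 (r = -265786 - 119378 = -385164)
(-121348 + 121938)*(U(336) + r) = (-121348 + 121938)*(2*336*(-18 + 336) - 385164) = 590*(2*336*318 - 385164) = 590*(213696 - 385164) = 590*(-171468) = -101166120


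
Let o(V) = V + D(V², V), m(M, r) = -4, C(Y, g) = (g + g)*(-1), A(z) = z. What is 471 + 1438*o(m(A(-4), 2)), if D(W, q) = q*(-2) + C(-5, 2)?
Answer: 471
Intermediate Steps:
C(Y, g) = -2*g (C(Y, g) = (2*g)*(-1) = -2*g)
D(W, q) = -4 - 2*q (D(W, q) = q*(-2) - 2*2 = -2*q - 4 = -4 - 2*q)
o(V) = -4 - V (o(V) = V + (-4 - 2*V) = -4 - V)
471 + 1438*o(m(A(-4), 2)) = 471 + 1438*(-4 - 1*(-4)) = 471 + 1438*(-4 + 4) = 471 + 1438*0 = 471 + 0 = 471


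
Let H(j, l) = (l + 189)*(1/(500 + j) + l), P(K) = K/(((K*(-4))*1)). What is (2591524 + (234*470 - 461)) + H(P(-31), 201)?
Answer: 5556088127/1999 ≈ 2.7794e+6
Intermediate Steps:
P(K) = -1/4 (P(K) = K/((-4*K*1)) = K/((-4*K)) = K*(-1/(4*K)) = -1/4)
H(j, l) = (189 + l)*(l + 1/(500 + j))
(2591524 + (234*470 - 461)) + H(P(-31), 201) = (2591524 + (234*470 - 461)) + (189 + 500*201**2 + 94501*201 - 1/4*201**2 + 189*(-1/4)*201)/(500 - 1/4) = (2591524 + (109980 - 461)) + (189 + 500*40401 + 18994701 - 1/4*40401 - 37989/4)/(1999/4) = (2591524 + 109519) + 4*(189 + 20200500 + 18994701 - 40401/4 - 37989/4)/1999 = 2701043 + (4/1999)*(78351585/2) = 2701043 + 156703170/1999 = 5556088127/1999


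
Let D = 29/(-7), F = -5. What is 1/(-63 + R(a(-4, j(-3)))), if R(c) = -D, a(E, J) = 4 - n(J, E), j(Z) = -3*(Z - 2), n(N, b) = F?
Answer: -7/412 ≈ -0.016990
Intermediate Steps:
n(N, b) = -5
j(Z) = 6 - 3*Z (j(Z) = -3*(-2 + Z) = 6 - 3*Z)
D = -29/7 (D = 29*(-⅐) = -29/7 ≈ -4.1429)
a(E, J) = 9 (a(E, J) = 4 - 1*(-5) = 4 + 5 = 9)
R(c) = 29/7 (R(c) = -1*(-29/7) = 29/7)
1/(-63 + R(a(-4, j(-3)))) = 1/(-63 + 29/7) = 1/(-412/7) = -7/412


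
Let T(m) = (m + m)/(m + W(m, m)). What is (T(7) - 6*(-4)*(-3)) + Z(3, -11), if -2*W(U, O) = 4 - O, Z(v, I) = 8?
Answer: -1060/17 ≈ -62.353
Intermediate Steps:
W(U, O) = -2 + O/2 (W(U, O) = -(4 - O)/2 = -2 + O/2)
T(m) = 2*m/(-2 + 3*m/2) (T(m) = (m + m)/(m + (-2 + m/2)) = (2*m)/(-2 + 3*m/2) = 2*m/(-2 + 3*m/2))
(T(7) - 6*(-4)*(-3)) + Z(3, -11) = (4*7/(-4 + 3*7) - 6*(-4)*(-3)) + 8 = (4*7/(-4 + 21) + 24*(-3)) + 8 = (4*7/17 - 72) + 8 = (4*7*(1/17) - 72) + 8 = (28/17 - 72) + 8 = -1196/17 + 8 = -1060/17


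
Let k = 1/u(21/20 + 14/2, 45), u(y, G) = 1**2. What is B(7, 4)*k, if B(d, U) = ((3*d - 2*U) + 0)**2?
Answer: 169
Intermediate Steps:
u(y, G) = 1
B(d, U) = (-2*U + 3*d)**2 (B(d, U) = ((-2*U + 3*d) + 0)**2 = (-2*U + 3*d)**2)
k = 1 (k = 1/1 = 1)
B(7, 4)*k = (-3*7 + 2*4)**2*1 = (-21 + 8)**2*1 = (-13)**2*1 = 169*1 = 169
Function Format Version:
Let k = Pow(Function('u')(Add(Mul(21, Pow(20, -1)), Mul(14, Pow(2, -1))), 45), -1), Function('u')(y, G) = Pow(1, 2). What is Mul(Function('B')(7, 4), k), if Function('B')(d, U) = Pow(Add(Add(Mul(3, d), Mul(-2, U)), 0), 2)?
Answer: 169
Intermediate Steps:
Function('u')(y, G) = 1
Function('B')(d, U) = Pow(Add(Mul(-2, U), Mul(3, d)), 2) (Function('B')(d, U) = Pow(Add(Add(Mul(-2, U), Mul(3, d)), 0), 2) = Pow(Add(Mul(-2, U), Mul(3, d)), 2))
k = 1 (k = Pow(1, -1) = 1)
Mul(Function('B')(7, 4), k) = Mul(Pow(Add(Mul(-3, 7), Mul(2, 4)), 2), 1) = Mul(Pow(Add(-21, 8), 2), 1) = Mul(Pow(-13, 2), 1) = Mul(169, 1) = 169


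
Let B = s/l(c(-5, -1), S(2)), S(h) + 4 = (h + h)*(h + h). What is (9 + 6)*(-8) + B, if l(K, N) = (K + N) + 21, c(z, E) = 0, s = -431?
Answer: -4391/33 ≈ -133.06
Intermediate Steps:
S(h) = -4 + 4*h² (S(h) = -4 + (h + h)*(h + h) = -4 + (2*h)*(2*h) = -4 + 4*h²)
l(K, N) = 21 + K + N
B = -431/33 (B = -431/(21 + 0 + (-4 + 4*2²)) = -431/(21 + 0 + (-4 + 4*4)) = -431/(21 + 0 + (-4 + 16)) = -431/(21 + 0 + 12) = -431/33 ≈ -13.061)
(9 + 6)*(-8) + B = (9 + 6)*(-8) - 431/33 = 15*(-8) - 431/33 = -120 - 431/33 = -4391/33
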